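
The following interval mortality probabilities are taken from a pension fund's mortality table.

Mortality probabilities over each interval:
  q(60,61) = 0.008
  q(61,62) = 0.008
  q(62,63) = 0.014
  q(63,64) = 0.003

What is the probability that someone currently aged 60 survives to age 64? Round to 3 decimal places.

0.967

Survival from 60 to 64 is the product of surviving each interval: (1 − 0.008) × (1 − 0.008) × (1 − 0.014) × (1 − 0.003).
= 0.992 × 0.992 × 0.986 × 0.997 = 0.967376.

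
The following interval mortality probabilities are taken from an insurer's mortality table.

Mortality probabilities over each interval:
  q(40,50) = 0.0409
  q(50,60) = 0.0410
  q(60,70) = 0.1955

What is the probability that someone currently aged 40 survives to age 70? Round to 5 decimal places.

The overall survival probability is (1 − 0.0409) × (1 − 0.0410) × (1 − 0.1955).
= 0.9591 × 0.9590 × 0.8045 = 0.739961.

0.73996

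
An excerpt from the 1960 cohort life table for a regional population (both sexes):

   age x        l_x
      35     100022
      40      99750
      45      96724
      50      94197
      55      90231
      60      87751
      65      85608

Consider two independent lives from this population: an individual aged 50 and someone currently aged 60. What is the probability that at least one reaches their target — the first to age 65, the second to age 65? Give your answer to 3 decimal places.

0.998

p₁ = l_65/l_50 = 85608/94197 = 0.908819; p₂ = l_65/l_60 = 85608/87751 = 0.975579.
P(at least one) = 1 − (1−p₁)(1−p₂) = 1 − 0.091181 × 0.024421 = 0.997773.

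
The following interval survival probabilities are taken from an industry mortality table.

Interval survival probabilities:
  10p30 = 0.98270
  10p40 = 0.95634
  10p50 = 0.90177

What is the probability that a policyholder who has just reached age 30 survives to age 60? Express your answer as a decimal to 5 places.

0.84748

Survival from 30 to 60 is the product of surviving each interval: 0.98270 × 0.95634 × 0.90177.
= 0.847479.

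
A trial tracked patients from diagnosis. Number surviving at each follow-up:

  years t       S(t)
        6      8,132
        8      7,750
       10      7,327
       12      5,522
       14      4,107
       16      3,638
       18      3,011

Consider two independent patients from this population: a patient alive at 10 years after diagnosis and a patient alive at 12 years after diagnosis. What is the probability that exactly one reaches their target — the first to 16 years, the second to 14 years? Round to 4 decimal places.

0.5017

p₁ = S(16)/S(10) = 3,638/7,327 = 0.496520; p₂ = S(14)/S(12) = 4,107/5,522 = 0.743752.
P(exactly one) = p₁(1−p₂) + (1−p₁)p₂ = 0.127232 + 0.374464 = 0.501697.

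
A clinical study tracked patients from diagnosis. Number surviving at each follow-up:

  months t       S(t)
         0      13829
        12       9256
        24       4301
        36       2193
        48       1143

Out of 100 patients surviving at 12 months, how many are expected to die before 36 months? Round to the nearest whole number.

76

The relevant probability is 1 − 2193/9256 = 0.763073.
Expected number = 100 × 0.763073 = 76.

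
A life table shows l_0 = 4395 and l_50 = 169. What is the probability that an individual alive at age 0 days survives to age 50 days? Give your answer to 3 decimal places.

The conditional survival probability is l_50/l_0 = 169/4395 = 0.038453.

0.038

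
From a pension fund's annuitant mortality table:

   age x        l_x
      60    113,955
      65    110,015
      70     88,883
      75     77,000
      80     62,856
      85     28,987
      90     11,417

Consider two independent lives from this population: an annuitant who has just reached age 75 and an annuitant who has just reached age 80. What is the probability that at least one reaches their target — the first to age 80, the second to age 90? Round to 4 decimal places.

p₁ = l_80/l_75 = 62,856/77,000 = 0.816312; p₂ = l_90/l_80 = 11,417/62,856 = 0.181637.
P(at least one) = 1 − (1−p₁)(1−p₂) = 1 − 0.183688 × 0.818363 = 0.849677.

0.8497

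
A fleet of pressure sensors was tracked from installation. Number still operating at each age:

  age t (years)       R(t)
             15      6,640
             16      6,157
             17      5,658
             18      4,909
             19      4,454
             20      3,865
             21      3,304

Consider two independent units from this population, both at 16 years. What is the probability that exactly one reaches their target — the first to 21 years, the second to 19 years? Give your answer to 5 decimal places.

0.48364

p₁ = R(21)/R(16) = 3,304/6,157 = 0.536625; p₂ = R(19)/R(16) = 4,454/6,157 = 0.723404.
P(exactly one) = p₁(1−p₂) + (1−p₁)p₂ = 0.148428 + 0.335207 = 0.483636.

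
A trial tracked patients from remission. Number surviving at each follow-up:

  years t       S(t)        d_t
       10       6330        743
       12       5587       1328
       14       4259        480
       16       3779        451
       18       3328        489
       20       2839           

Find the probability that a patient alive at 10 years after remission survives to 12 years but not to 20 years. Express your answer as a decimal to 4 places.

This is the probability of reaching 12 but not 20, conditional on being alive at 10: (S(12) − S(20)) / S(10).
= (5587 − 2839) / 6330 = 2748 / 6330 = 0.434123.

0.4341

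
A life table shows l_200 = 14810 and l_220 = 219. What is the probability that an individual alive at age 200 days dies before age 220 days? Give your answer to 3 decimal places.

0.985

P(die before 220 | alive at 200) = 1 − l_220/l_200 = 1 − 219/14810 = (14591)/14810 = 0.985213.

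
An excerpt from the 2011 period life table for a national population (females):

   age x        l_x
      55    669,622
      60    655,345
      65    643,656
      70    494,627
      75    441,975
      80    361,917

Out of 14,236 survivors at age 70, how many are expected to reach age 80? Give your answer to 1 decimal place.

10416.4

The relevant probability is 361,917/494,627 = 0.731697.
Expected number = 14,236 × 0.731697 = 10416.4.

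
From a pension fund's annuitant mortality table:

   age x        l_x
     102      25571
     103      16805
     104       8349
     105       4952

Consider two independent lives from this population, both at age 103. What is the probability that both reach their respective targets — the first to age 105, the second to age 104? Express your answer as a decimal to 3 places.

p₁ = l_105/l_103 = 4952/16805 = 0.294674; p₂ = l_104/l_103 = 8349/16805 = 0.496816.
P(both) = p₁ × p₂ = 0.294674 × 0.496816 = 0.146399.

0.146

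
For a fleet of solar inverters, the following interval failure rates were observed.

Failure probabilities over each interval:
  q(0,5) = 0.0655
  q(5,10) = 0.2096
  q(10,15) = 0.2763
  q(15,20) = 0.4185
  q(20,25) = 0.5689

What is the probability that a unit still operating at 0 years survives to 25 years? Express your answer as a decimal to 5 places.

Chaining the interval survival probabilities: (1 − 0.0655) × (1 − 0.2096) × (1 − 0.2763) × (1 − 0.4185) × (1 − 0.5689).
= 0.9345 × 0.7904 × 0.7237 × 0.5815 × 0.4311 = 0.134002.

0.13400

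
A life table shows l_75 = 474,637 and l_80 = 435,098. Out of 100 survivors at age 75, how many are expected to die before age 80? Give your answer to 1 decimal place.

8.3

The relevant probability is 1 − 435,098/474,637 = 0.083304.
Expected number = 100 × 0.083304 = 8.3.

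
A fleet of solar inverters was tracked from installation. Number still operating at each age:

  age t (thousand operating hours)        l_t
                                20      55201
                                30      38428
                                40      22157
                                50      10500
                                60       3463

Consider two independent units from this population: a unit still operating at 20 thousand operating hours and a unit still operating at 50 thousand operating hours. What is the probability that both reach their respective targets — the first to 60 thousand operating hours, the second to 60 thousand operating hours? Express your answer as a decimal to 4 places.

0.0207

p₁ = l_60/l_20 = 3463/55201 = 0.062734; p₂ = l_60/l_50 = 3463/10500 = 0.329810.
P(both) = p₁ × p₂ = 0.062734 × 0.329810 = 0.020690.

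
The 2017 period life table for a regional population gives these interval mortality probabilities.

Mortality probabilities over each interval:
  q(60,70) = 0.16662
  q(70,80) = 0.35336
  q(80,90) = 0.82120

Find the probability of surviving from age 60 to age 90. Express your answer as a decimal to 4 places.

0.0964

Chaining the interval survival probabilities: (1 − 0.16662) × (1 − 0.35336) × (1 − 0.82120).
= 0.83338 × 0.64664 × 0.17880 = 0.096355.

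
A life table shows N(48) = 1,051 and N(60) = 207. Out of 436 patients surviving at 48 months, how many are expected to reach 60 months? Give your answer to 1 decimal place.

85.9

The relevant probability is 207/1,051 = 0.196955.
Expected number = 436 × 0.196955 = 85.9.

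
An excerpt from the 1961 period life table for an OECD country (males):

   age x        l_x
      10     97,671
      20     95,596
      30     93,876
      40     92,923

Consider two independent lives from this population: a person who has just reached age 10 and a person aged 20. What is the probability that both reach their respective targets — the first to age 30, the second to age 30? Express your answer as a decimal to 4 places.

0.9439

p₁ = l_30/l_10 = 93,876/97,671 = 0.961145; p₂ = l_30/l_20 = 93,876/95,596 = 0.982008.
P(both) = p₁ × p₂ = 0.961145 × 0.982008 = 0.943852.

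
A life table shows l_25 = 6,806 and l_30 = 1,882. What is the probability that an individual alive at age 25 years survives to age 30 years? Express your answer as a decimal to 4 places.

The conditional survival probability is l_30/l_25 = 1,882/6,806 = 0.276521.

0.2765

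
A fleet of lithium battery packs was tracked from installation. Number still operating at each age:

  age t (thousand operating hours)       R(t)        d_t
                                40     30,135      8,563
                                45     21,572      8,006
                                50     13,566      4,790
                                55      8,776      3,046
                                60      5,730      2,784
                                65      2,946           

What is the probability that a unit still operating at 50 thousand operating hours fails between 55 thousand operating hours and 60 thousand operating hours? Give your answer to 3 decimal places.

This is the probability of reaching 55 but not 60, conditional on being operational at 50: (R(55) − R(60)) / R(50).
= (8,776 − 5,730) / 13,566 = 3,046 / 13,566 = 0.224532.

0.225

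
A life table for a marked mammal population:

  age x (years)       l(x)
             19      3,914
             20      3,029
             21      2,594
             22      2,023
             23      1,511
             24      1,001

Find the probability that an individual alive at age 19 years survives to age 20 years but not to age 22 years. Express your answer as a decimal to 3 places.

0.257

This is the probability of reaching 20 but not 22, conditional on being alive at 19: (l(20) − l(22)) / l(19).
= (3,029 − 2,023) / 3,914 = 1,006 / 3,914 = 0.257026.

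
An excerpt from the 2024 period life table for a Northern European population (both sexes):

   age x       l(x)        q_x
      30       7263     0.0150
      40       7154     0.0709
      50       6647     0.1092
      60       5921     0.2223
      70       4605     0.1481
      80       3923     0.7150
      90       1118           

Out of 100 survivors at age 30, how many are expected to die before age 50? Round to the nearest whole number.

8

The relevant probability is 1 − 6647/7263 = 0.084813.
Expected number = 100 × 0.084813 = 8.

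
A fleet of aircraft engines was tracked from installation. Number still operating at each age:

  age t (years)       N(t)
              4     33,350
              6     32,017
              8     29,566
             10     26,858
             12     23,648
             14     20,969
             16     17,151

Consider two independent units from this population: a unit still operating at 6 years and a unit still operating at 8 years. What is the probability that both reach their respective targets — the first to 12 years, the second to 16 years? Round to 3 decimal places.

0.428

p₁ = N(12)/N(6) = 23,648/32,017 = 0.738608; p₂ = N(16)/N(8) = 17,151/29,566 = 0.580092.
P(both) = p₁ × p₂ = 0.738608 × 0.580092 = 0.428461.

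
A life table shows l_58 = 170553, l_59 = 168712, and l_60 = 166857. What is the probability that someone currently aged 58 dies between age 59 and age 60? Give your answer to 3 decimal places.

0.011

We want 1|1q58 = (l_59 − l_60)/l_58.
This is the probability of reaching 59 but not 60, conditional on being alive at 58: (l_59 − l_60) / l_58.
= (168712 − 166857) / 170553 = 1855 / 170553 = 0.010876.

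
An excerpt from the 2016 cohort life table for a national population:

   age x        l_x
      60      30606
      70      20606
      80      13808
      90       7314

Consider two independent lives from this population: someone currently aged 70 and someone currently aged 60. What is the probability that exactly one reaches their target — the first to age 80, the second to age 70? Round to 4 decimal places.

p₁ = l_80/l_70 = 13808/20606 = 0.670096; p₂ = l_70/l_60 = 20606/30606 = 0.673267.
P(exactly one) = p₁(1−p₂) + (1−p₁)p₂ = 0.218942 + 0.222113 = 0.441056.

0.4411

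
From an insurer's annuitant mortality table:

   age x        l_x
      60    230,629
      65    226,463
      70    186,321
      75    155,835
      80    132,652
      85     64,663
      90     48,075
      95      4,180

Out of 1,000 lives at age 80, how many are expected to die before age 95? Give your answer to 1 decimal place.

The relevant probability is 1 − 4,180/132,652 = 0.968489.
Expected number = 1,000 × 0.968489 = 968.5.

968.5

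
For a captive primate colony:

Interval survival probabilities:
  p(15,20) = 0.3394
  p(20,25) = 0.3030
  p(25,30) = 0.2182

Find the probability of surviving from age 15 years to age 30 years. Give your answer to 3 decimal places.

0.022

Survival from 15 to 30 is the product of surviving each interval: 0.3394 × 0.3030 × 0.2182.
= 0.022439.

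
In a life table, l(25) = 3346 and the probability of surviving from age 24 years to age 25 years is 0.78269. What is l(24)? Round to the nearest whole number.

l(24) = l(25) / p = 3346 / 0.78269 = 4275.

4275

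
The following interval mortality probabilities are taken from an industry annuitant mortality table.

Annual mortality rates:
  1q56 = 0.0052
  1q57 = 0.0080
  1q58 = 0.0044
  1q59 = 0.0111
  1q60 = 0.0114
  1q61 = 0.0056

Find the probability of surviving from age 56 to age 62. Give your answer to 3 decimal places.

0.955

The overall survival probability is (1 − 0.0052) × (1 − 0.0080) × (1 − 0.0044) × (1 − 0.0111) × (1 − 0.0114) × (1 − 0.0056).
= 0.9948 × 0.9920 × 0.9956 × 0.9889 × 0.9886 × 0.9944 = 0.955139.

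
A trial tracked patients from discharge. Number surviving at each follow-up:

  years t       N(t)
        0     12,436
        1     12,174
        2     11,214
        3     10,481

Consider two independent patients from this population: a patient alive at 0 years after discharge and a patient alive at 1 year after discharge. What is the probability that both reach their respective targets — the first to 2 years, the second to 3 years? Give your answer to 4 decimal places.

0.7763

p₁ = N(2)/N(0) = 11,214/12,436 = 0.901737; p₂ = N(3)/N(1) = 10,481/12,174 = 0.860933.
P(both) = p₁ × p₂ = 0.901737 × 0.860933 = 0.776335.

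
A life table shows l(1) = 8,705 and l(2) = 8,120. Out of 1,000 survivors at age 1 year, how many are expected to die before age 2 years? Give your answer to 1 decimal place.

67.2

The relevant probability is 1 − 8,120/8,705 = 0.067203.
Expected number = 1,000 × 0.067203 = 67.2.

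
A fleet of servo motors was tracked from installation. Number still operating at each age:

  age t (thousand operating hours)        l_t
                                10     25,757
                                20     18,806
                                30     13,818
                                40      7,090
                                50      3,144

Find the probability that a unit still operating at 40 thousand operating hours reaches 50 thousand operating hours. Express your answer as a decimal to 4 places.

The conditional survival probability is l_50/l_40 = 3,144/7,090 = 0.443441.

0.4434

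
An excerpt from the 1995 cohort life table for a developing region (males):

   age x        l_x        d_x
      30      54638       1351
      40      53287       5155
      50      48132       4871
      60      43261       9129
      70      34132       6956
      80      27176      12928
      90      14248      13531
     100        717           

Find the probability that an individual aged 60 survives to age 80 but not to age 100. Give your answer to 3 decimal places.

0.612

We want 20|20q60 = (l_80 − l_100)/l_60.
This is the probability of reaching 80 but not 100, conditional on being alive at 60: (l_80 − l_100) / l_60.
= (27176 − 717) / 43261 = 26459 / 43261 = 0.611613.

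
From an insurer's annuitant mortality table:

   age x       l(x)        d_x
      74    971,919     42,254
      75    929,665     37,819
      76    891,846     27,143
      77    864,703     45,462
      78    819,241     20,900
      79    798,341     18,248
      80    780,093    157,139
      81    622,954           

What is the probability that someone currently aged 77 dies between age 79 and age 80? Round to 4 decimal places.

This is the probability of reaching 79 but not 80, conditional on being alive at 77: (l(79) − l(80)) / l(77).
= (798,341 − 780,093) / 864,703 = 18,248 / 864,703 = 0.021103.

0.0211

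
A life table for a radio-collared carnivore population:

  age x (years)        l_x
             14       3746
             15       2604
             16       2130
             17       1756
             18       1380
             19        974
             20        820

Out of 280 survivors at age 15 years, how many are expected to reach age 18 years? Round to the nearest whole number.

148

The relevant probability is 1380/2604 = 0.529954.
Expected number = 280 × 0.529954 = 148.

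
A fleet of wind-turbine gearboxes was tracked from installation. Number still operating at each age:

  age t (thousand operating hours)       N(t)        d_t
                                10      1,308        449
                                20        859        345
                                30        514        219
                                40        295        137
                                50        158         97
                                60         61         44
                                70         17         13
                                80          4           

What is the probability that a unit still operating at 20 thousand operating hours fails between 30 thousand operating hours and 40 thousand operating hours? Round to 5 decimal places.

This is the probability of reaching 30 but not 40, conditional on being operational at 20: (N(30) − N(40)) / N(20).
= (514 − 295) / 859 = 219 / 859 = 0.254948.

0.25495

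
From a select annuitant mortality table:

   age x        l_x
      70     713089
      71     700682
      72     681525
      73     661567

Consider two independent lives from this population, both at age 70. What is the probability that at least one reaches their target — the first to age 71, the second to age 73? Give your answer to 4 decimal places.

p₁ = l_71/l_70 = 700682/713089 = 0.982601; p₂ = l_73/l_70 = 661567/713089 = 0.927748.
P(at least one) = 1 − (1−p₁)(1−p₂) = 1 − 0.017399 × 0.072252 = 0.998743.

0.9987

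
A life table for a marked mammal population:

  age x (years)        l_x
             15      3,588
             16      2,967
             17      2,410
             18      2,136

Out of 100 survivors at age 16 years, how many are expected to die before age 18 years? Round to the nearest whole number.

28

The relevant probability is 1 − 2,136/2,967 = 0.280081.
Expected number = 100 × 0.280081 = 28.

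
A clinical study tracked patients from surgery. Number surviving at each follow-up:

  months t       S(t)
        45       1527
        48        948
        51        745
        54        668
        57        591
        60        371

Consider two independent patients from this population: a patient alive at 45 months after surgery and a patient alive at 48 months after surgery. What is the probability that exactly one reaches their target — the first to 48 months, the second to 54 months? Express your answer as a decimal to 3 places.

0.451

p₁ = S(48)/S(45) = 948/1527 = 0.620825; p₂ = S(54)/S(48) = 668/948 = 0.704641.
P(exactly one) = p₁(1−p₂) + (1−p₁)p₂ = 0.183366 + 0.267182 = 0.450549.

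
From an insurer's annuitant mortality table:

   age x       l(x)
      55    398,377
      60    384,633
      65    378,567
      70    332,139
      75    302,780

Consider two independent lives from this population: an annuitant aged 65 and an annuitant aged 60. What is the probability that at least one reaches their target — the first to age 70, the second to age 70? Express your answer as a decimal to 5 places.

0.98326

p₁ = l(70)/l(65) = 332,139/378,567 = 0.877359; p₂ = l(70)/l(60) = 332,139/384,633 = 0.863522.
P(at least one) = 1 − (1−p₁)(1−p₂) = 1 − 0.122641 × 0.136478 = 0.983262.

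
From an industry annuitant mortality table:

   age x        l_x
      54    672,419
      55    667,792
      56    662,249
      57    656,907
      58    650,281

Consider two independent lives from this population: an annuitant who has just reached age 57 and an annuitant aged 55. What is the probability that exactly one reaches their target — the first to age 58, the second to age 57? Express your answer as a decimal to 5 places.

p₁ = l_58/l_57 = 650,281/656,907 = 0.989913; p₂ = l_57/l_55 = 656,907/667,792 = 0.983700.
P(exactly one) = p₁(1−p₂) + (1−p₁)p₂ = 0.016136 + 0.009923 = 0.026058.

0.02606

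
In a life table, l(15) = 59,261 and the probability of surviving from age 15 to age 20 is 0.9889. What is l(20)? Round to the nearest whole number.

l(20) = l(15) × p = 59,261 × 0.9889 = 58603.

58603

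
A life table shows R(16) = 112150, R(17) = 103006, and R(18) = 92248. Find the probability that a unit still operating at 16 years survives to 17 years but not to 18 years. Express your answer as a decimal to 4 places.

0.0959

This is the probability of reaching 17 but not 18, conditional on being operational at 16: (R(17) − R(18)) / R(16).
= (103006 − 92248) / 112150 = 10758 / 112150 = 0.095925.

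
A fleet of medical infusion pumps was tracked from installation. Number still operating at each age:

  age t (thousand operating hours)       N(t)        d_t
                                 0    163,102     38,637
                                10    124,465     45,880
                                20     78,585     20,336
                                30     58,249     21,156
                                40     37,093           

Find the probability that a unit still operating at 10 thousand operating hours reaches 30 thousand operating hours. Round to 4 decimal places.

The conditional survival probability is N(30)/N(10) = 58,249/124,465 = 0.467995.

0.4680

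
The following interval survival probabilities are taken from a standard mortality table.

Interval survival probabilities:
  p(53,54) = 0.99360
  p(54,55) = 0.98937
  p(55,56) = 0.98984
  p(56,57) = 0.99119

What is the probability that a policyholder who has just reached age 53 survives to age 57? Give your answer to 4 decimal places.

0.9645

The overall survival probability is 0.99360 × 0.98937 × 0.98984 × 0.99119.
= 0.964478.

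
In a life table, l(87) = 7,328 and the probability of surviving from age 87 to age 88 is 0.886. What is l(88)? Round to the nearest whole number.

l(88) = l(87) × p = 7,328 × 0.886 = 6493.

6493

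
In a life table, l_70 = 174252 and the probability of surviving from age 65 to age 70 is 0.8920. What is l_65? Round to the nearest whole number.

195350

l_65 = l_70 / p = 174252 / 0.8920 = 195350.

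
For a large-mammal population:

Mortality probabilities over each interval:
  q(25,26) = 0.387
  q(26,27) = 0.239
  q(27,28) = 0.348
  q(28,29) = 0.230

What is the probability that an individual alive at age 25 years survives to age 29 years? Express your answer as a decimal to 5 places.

0.23420

The overall survival probability is (1 − 0.387) × (1 − 0.239) × (1 − 0.348) × (1 − 0.230).
= 0.613 × 0.761 × 0.652 × 0.770 = 0.234198.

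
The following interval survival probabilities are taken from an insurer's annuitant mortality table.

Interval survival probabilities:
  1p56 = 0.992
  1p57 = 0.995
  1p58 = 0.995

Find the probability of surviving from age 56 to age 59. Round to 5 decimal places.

0.98210

The overall survival probability is 0.992 × 0.995 × 0.995.
= 0.982105.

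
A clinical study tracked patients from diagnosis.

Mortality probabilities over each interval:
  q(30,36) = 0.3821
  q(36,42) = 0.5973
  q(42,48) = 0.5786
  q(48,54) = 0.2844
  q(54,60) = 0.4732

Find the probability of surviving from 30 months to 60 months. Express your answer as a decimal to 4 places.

P(survive 30→60) = (1 − 0.3821) × (1 − 0.5973) × (1 − 0.5786) × (1 − 0.2844) × (1 − 0.4732).
= 0.6179 × 0.4027 × 0.4214 × 0.7156 × 0.5268 = 0.039529.

0.0395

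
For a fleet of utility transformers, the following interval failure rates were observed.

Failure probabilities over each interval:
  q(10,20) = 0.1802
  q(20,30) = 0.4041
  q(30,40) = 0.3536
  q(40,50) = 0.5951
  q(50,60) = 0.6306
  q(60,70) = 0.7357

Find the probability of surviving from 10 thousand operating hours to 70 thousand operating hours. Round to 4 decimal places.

The overall survival probability is (1 − 0.1802) × (1 − 0.4041) × (1 − 0.3536) × (1 − 0.5951) × (1 − 0.6306) × (1 − 0.7357).
= 0.8198 × 0.5959 × 0.6464 × 0.4049 × 0.3694 × 0.2643 = 0.012483.

0.0125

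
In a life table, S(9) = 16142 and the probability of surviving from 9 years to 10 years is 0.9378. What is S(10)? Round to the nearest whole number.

S(10) = S(9) × p = 16142 × 0.9378 = 15138.

15138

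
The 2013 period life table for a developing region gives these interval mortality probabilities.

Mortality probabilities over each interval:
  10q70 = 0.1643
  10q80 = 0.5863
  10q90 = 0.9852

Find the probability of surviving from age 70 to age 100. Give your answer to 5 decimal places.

Chaining the interval survival probabilities: (1 − 0.1643) × (1 − 0.5863) × (1 − 0.9852).
= 0.8357 × 0.4137 × 0.0148 = 0.005117.

0.00512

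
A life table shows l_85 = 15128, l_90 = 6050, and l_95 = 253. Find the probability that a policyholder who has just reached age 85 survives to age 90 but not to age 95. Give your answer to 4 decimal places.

This is the probability of reaching 90 but not 95, conditional on being alive at 85: (l_90 − l_95) / l_85.
= (6050 − 253) / 15128 = 5797 / 15128 = 0.383197.

0.3832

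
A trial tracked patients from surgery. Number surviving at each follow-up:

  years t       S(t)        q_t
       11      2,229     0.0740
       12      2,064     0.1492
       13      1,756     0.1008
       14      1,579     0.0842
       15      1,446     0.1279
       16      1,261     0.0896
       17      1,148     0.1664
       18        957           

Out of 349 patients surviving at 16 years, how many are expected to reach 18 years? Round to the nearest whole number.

265

The relevant probability is 957/1,261 = 0.758921.
Expected number = 349 × 0.758921 = 265.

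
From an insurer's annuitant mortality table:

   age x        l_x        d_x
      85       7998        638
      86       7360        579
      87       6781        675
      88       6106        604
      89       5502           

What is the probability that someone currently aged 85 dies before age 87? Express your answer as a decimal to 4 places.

0.1522

P(die before 87 | alive at 85) = 1 − l_87/l_85 = 1 − 6781/7998 = (1217)/7998 = 0.152163.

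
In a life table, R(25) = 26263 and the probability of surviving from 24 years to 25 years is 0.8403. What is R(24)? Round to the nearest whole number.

R(24) = R(25) / p = 26263 / 0.8403 = 31254.

31254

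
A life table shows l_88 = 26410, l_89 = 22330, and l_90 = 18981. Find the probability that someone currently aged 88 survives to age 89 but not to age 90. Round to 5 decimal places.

0.12681

We want 1|1q88 = (l_89 − l_90)/l_88.
This is the probability of reaching 89 but not 90, conditional on being alive at 88: (l_89 − l_90) / l_88.
= (22330 − 18981) / 26410 = 3349 / 26410 = 0.126808.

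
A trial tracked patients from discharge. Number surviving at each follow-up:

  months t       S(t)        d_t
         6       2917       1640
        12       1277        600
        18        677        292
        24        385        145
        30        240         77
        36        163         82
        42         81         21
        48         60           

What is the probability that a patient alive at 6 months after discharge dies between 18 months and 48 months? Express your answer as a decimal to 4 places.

0.2115

This is the probability of reaching 18 but not 48, conditional on being alive at 6: (S(18) − S(48)) / S(6).
= (677 − 60) / 2917 = 617 / 2917 = 0.211519.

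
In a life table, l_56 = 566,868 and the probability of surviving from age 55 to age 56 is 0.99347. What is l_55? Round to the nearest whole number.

l_55 = l_56 / p = 566,868 / 0.99347 = 570594.

570594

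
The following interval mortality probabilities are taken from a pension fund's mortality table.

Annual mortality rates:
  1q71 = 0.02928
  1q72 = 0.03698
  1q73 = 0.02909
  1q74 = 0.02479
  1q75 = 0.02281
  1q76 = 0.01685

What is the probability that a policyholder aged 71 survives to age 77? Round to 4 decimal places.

The overall survival probability is (1 − 0.02928) × (1 − 0.03698) × (1 − 0.02909) × (1 − 0.02479) × (1 − 0.02281) × (1 − 0.01685).
= 0.97072 × 0.96302 × 0.97091 × 0.97521 × 0.97719 × 0.98315 = 0.850365.

0.8504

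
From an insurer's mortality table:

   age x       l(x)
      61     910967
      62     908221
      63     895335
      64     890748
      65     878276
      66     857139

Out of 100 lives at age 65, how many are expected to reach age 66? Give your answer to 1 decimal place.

97.6

The relevant probability is 857139/878276 = 0.975934.
Expected number = 100 × 0.975934 = 97.6.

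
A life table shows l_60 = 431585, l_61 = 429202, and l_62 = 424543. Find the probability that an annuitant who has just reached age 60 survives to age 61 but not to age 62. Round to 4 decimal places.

0.0108

We want 1|1q60 = (l_61 − l_62)/l_60.
This is the probability of reaching 61 but not 62, conditional on being alive at 60: (l_61 − l_62) / l_60.
= (429202 − 424543) / 431585 = 4659 / 431585 = 0.010795.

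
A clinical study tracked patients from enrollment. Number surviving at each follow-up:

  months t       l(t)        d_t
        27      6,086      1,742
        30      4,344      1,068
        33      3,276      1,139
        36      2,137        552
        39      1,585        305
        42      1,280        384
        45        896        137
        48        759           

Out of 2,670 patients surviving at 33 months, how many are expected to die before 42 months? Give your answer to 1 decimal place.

The relevant probability is 1 − 1,280/3,276 = 0.609280.
Expected number = 2,670 × 0.609280 = 1626.8.

1626.8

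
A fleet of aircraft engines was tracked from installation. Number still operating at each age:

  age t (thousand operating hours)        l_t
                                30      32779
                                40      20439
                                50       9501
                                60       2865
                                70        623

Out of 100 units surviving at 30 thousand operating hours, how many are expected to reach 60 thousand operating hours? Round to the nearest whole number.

The relevant probability is 2865/32779 = 0.087404.
Expected number = 100 × 0.087404 = 9.

9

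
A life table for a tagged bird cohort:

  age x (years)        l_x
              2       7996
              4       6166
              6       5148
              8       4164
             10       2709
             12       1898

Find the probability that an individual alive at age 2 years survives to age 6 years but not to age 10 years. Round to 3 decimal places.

0.305

This is the probability of reaching 6 but not 10, conditional on being alive at 2: (l_6 − l_10) / l_2.
= (5148 − 2709) / 7996 = 2439 / 7996 = 0.305028.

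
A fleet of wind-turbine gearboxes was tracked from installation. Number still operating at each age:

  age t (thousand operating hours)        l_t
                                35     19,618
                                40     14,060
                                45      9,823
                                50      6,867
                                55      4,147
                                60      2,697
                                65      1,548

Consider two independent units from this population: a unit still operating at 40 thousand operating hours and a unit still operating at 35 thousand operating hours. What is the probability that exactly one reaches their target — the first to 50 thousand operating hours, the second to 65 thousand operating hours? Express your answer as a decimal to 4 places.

p₁ = l_50/l_40 = 6,867/14,060 = 0.488407; p₂ = l_65/l_35 = 1,548/19,618 = 0.078907.
P(exactly one) = p₁(1−p₂) + (1−p₁)p₂ = 0.449868 + 0.040368 = 0.490237.

0.4902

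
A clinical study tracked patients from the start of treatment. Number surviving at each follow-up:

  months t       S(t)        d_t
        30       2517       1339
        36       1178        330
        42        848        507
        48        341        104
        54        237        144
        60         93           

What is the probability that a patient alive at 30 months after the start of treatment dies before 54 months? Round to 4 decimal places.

P(die before 54 | alive at 30) = 1 − S(54)/S(30) = 1 − 237/2517 = (2280)/2517 = 0.905840.

0.9058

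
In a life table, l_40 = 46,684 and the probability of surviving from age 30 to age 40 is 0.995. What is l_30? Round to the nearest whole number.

l_30 = l_40 / p = 46,684 / 0.995 = 46919.

46919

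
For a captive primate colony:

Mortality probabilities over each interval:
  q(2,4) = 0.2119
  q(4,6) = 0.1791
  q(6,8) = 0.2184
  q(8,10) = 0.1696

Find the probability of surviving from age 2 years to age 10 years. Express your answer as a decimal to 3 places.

Chaining the interval survival probabilities: (1 − 0.2119) × (1 − 0.1791) × (1 − 0.2184) × (1 − 0.1696).
= 0.7881 × 0.8209 × 0.7816 × 0.8304 = 0.419898.

0.420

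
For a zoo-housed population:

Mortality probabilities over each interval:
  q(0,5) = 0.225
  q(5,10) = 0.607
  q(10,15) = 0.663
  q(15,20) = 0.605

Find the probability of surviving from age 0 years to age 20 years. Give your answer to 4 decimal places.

0.0405

Chaining the interval survival probabilities: (1 − 0.225) × (1 − 0.607) × (1 − 0.663) × (1 − 0.605).
= 0.775 × 0.393 × 0.337 × 0.395 = 0.040544.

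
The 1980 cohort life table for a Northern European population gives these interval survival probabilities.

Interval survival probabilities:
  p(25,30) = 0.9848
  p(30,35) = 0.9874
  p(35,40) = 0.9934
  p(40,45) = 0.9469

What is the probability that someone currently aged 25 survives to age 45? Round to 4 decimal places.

0.9147

The overall survival probability is 0.9848 × 0.9874 × 0.9934 × 0.9469.
= 0.914681.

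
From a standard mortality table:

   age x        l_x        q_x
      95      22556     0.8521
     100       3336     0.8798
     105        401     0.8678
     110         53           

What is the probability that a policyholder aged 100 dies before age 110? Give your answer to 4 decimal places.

P(die before 110 | alive at 100) = 1 − l_110/l_100 = 1 − 53/3336 = (3283)/3336 = 0.984113.

0.9841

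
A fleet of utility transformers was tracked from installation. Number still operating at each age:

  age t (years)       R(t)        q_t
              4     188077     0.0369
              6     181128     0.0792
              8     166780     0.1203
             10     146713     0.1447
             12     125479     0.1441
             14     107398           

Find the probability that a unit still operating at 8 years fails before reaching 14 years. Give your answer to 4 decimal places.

0.3560

P(fail before 14 | operational at 8) = 1 − R(14)/R(8) = 1 − 107398/166780 = (59382)/166780 = 0.356050.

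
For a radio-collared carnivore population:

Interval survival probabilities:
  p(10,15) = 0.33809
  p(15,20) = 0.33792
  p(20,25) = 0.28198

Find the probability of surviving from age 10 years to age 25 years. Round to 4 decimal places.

Survival from 10 to 25 is the product of surviving each interval: 0.33809 × 0.33792 × 0.28198.
= 0.032215.

0.0322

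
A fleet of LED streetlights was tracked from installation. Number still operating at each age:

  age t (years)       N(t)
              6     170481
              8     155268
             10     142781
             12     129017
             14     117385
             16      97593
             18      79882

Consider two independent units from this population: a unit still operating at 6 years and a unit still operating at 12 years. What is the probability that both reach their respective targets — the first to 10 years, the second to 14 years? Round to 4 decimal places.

p₁ = N(10)/N(6) = 142781/170481 = 0.837519; p₂ = N(14)/N(12) = 117385/129017 = 0.909841.
P(both) = p₁ × p₂ = 0.837519 × 0.909841 = 0.762009.

0.7620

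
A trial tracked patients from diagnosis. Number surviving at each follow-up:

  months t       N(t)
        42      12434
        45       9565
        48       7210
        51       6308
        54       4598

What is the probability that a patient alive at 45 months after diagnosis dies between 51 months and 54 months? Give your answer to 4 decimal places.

This is the probability of reaching 51 but not 54, conditional on being alive at 45: (N(51) − N(54)) / N(45).
= (6308 − 4598) / 9565 = 1710 / 9565 = 0.178777.

0.1788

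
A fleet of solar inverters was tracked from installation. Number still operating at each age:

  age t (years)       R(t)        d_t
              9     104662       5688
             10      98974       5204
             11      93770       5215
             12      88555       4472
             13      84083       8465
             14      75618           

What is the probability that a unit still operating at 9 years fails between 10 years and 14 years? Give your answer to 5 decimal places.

0.22316

This is the probability of reaching 10 but not 14, conditional on being operational at 9: (R(10) − R(14)) / R(9).
= (98974 − 75618) / 104662 = 23356 / 104662 = 0.223156.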